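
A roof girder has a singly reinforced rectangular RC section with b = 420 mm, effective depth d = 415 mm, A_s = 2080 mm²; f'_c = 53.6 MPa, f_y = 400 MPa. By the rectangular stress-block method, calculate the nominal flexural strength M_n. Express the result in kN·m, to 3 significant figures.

T = A_s f_y = 2080 × 400 = 832000 N = 832 kN.
From C = T: a = T/(0.85 f'_c b) = 832000/(0.85 × 53.6 × 420) = 43.48 mm.
M_n = T(d − a/2) = 832 kN × (415 − 21.74) mm = 327.19 kN·m.

M_n ≈ 327 kN·m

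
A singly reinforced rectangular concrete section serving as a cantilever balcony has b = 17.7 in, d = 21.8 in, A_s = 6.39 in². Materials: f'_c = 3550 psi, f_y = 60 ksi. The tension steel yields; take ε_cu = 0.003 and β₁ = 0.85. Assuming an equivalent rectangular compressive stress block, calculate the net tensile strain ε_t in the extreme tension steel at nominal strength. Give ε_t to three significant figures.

ε_t ≈ 0.00474

a = A_s f_y/(0.85 f'_c b) = 7.178 in.
β₁ = 0.85, so c = a/β₁ = 7.178/0.85 = 8.445 in.
From the linear strain diagram with ε_cu = 0.003: ε_t = 0.003 (d − c)/c = 0.003 × (21.8 − 8.445)/8.445 = 0.00474.
ε_t is between 0.004 and 0.005 — transition zone.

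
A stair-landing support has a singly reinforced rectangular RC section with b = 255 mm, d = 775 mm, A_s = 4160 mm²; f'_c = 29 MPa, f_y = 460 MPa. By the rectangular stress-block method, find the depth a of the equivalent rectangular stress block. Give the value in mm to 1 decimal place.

T = A_s f_y = 4160 × 460 = 1913600 N = 1913.6 kN.
Setting C = 0.85 f'_c a b equal to T: a = 1913600/(0.85 × 29 × 255) = 304.4 mm.

a ≈ 304.4 mm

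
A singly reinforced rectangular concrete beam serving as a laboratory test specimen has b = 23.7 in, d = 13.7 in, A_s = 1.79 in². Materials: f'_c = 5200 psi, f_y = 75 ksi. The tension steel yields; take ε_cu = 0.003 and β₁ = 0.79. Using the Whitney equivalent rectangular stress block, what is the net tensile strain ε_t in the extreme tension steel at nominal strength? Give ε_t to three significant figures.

a = A_s f_y/(0.85 f'_c b) = 1.282 in.
β₁ = 0.79, so c = a/β₁ = 1.282/0.79 = 1.623 in.
From the linear strain diagram with ε_cu = 0.003: ε_t = 0.003 (d − c)/c = 0.003 × (13.7 − 1.623)/1.623 = 0.0223.
Since ε_t ≥ 0.005, the section is tension-controlled.

ε_t ≈ 0.0223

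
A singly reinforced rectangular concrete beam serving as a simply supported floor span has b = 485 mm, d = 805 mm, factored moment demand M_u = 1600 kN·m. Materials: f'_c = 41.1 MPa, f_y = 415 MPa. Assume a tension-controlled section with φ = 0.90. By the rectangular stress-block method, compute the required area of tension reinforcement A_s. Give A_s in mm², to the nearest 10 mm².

M_n = M_u/φ = 1600/0.90 = 1777.78 kN·m.
With M_n = 0.85 f'_c a b (d − a/2), solve the quadratic for a:
a = d − √(d² − 2M_n/(0.85 f'_c b)) = 805 − √(805² − 2 × 1777.78×10⁶/(0.85 × 41.1 × 485)) = 143.05 mm.
A_s = 0.85 f'_c a b / f_y = 0.85 × 41.1 × 143.05 × 485 / 415 = 5840.4 mm².

A_s ≈ 5840 mm²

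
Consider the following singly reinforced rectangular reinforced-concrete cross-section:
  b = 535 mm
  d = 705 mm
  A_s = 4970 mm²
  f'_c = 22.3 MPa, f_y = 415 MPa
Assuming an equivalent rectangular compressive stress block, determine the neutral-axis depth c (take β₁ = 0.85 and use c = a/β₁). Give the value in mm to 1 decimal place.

T = A_s f_y = 4970 × 415 = 2062550 N = 2062.55 kN.
Setting C = 0.85 f'_c a b equal to T: a = 2062550/(0.85 × 22.3 × 535) = 203.389 mm.
With β₁ = 0.85, c = a/β₁ = 203.389/0.85 = 239.3 mm.

c ≈ 239.3 mm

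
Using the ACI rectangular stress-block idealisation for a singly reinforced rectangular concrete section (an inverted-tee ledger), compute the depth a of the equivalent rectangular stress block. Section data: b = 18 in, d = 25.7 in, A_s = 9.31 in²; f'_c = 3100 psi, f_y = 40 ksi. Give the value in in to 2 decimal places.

a ≈ 7.85 in

T = A_s f_y = 9.31 × 40 = 372.4 kips.
a = T/(0.85 f'_c b) = 372.4/(0.85 × 3.1 × 18) = 7.85 in.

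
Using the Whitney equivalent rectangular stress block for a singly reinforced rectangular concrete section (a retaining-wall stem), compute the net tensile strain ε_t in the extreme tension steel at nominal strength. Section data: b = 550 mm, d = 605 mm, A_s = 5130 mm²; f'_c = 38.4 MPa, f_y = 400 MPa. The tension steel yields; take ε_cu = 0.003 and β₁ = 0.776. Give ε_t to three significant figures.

a = A_s f_y/(0.85 f'_c b) = 114.30 mm.
β₁ = 0.776, so c = a/β₁ = 114.30/0.776 = 147.29 mm.
From the linear strain diagram with ε_cu = 0.003: ε_t = 0.003 (d − c)/c = 0.003 × (605 − 147.29)/147.29 = 0.00932.
Since ε_t ≥ 0.005, the section is tension-controlled.

ε_t ≈ 0.00932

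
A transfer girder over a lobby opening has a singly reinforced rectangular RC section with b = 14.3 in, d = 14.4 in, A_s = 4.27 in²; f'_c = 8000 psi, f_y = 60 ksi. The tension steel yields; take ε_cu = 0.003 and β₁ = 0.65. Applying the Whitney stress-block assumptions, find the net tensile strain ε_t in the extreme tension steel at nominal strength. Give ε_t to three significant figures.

ε_t ≈ 0.00766

a = A_s f_y/(0.85 f'_c b) = 2.635 in.
β₁ = 0.65, so c = a/β₁ = 2.635/0.65 = 4.054 in.
From the linear strain diagram with ε_cu = 0.003: ε_t = 0.003 (d − c)/c = 0.003 × (14.4 − 4.054)/4.054 = 0.00766.
Since ε_t ≥ 0.005, the section is tension-controlled.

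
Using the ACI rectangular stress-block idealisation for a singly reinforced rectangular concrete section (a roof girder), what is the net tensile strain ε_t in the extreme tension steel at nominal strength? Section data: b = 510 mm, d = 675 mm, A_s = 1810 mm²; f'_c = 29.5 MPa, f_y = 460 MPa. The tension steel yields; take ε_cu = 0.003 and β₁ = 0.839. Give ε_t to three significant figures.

ε_t ≈ 0.0231

a = A_s f_y/(0.85 f'_c b) = 65.11 mm.
β₁ = 0.839, so c = a/β₁ = 65.11/0.839 = 77.60 mm.
From the linear strain diagram with ε_cu = 0.003: ε_t = 0.003 (d − c)/c = 0.003 × (675 − 77.60)/77.60 = 0.0231.
Since ε_t ≥ 0.005, the section is tension-controlled.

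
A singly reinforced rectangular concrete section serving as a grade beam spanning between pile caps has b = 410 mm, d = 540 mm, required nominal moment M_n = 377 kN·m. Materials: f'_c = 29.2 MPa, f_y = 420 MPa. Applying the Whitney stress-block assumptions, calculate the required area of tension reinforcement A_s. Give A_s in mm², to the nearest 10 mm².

With M_n = 0.85 f'_c a b (d − a/2), solve the quadratic for a:
a = d − √(d² − 2M_n/(0.85 f'_c b)) = 540 − √(540² − 2 × 377×10⁶/(0.85 × 29.2 × 410)) = 73.63 mm.
A_s = 0.85 f'_c a b / f_y = 0.85 × 29.2 × 73.63 × 410 / 420 = 1784.0 mm².

A_s ≈ 1780 mm²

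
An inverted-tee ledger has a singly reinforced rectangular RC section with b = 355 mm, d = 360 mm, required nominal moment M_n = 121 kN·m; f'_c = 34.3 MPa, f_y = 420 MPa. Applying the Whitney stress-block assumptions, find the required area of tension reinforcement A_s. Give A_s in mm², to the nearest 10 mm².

A_s ≈ 840 mm²

With M_n = 0.85 f'_c a b (d − a/2), solve the quadratic for a:
a = d − √(d² − 2M_n/(0.85 f'_c b)) = 360 − √(360² − 2 × 121×10⁶/(0.85 × 34.3 × 355)) = 34.09 mm.
A_s = 0.85 f'_c a b / f_y = 0.85 × 34.3 × 34.09 × 355 / 420 = 840.1 mm².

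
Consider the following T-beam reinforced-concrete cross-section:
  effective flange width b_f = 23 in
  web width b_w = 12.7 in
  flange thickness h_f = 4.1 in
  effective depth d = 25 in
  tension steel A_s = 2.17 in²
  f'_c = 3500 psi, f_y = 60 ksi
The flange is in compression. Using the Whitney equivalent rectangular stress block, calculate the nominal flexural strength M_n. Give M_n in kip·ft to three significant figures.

M_n ≈ 261 kip·ft

Tension: T = A_s f_y = 2.17 × 60 = 130.2 kips.
Try a within the flange: a = T/(0.85 f'_c b_f) = 130.2/(0.85 × 3.5 × 23) = 1.903 in.
Since a = 1.903 ≤ h_f = 4.1 in, the stress block lies entirely in the flange; analyse as a rectangular beam of width b_f.
M_n = T(d − a/2) = 130.2 × (25 − 0.9515) = 3131.1 kip·in.
M_n = 3131.1/12 = 260.93 kip·ft.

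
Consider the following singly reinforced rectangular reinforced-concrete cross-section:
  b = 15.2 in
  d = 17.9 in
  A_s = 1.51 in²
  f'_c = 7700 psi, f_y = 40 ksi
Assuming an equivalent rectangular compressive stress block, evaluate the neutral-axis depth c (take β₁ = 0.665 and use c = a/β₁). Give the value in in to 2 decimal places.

T = A_s f_y = 1.51 × 40 = 60.4 kips.
a = T/(0.85 f'_c b) = 60.4/(0.85 × 7.7 × 15.2) = 0.6071 in.
With β₁ = 0.665, c = a/β₁ = 0.6071/0.665 = 0.91 in.

c ≈ 0.91 in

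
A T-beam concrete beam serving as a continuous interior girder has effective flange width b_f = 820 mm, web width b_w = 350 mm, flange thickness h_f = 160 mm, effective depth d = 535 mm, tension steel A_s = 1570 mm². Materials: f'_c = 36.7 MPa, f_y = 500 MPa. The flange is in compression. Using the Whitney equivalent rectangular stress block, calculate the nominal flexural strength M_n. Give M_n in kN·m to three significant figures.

Tension: T = A_s f_y = 1570 × 500 = 785000 N.
Try a within the flange: a = T/(0.85 f'_c b_f) = 785000/(0.85 × 36.7 × 820) = 30.69 mm.
Since a = 30.69 ≤ h_f = 160 mm, the stress block lies entirely in the flange; analyse as a rectangular beam of width b_f.
M_n = T(d − a/2) = 785000 × (535 − 15.345) = 407.93 × 10⁶ N·mm.
M_n = 407.93 kN·m.

M_n ≈ 408 kN·m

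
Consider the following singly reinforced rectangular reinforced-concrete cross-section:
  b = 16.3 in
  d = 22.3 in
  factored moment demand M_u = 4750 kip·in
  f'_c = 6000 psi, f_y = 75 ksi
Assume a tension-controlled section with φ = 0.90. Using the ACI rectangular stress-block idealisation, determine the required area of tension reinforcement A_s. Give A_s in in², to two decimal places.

A_s ≈ 3.39 in²

M_n = M_u/φ = 4750/0.90 = 5277.78 kip·in.
From M_n = 0.85 f'_c a b (d − a/2):
a = d − √(d² − 2M_n/(0.85 f'_c b)) = 22.3 − √(22.3² − 2 × 5277.78/(0.85 × 6 × 16.3)) = 3.056 in.
A_s = 0.85 f'_c a b / f_y = 0.85 × 6 × 3.056 × 16.3 / 75 = 3.387 in².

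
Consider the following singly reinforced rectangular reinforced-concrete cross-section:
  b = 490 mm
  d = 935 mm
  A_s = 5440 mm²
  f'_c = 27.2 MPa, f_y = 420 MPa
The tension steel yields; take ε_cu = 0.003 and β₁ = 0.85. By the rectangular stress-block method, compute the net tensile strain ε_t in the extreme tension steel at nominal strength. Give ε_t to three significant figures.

ε_t ≈ 0.00882

a = A_s f_y/(0.85 f'_c b) = 201.68 mm.
β₁ = 0.85, so c = a/β₁ = 201.68/0.85 = 237.27 mm.
From the linear strain diagram with ε_cu = 0.003: ε_t = 0.003 (d − c)/c = 0.003 × (935 − 237.27)/237.27 = 0.00882.
Since ε_t ≥ 0.005, the section is tension-controlled.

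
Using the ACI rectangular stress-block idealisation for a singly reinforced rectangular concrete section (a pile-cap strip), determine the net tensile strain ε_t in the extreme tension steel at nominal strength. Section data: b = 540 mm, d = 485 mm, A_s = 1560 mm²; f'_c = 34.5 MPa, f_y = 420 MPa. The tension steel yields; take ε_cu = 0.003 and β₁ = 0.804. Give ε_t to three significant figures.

ε_t ≈ 0.0253

a = A_s f_y/(0.85 f'_c b) = 41.38 mm.
β₁ = 0.804, so c = a/β₁ = 41.38/0.804 = 51.47 mm.
From the linear strain diagram with ε_cu = 0.003: ε_t = 0.003 (d − c)/c = 0.003 × (485 − 51.47)/51.47 = 0.0253.
Since ε_t ≥ 0.005, the section is tension-controlled.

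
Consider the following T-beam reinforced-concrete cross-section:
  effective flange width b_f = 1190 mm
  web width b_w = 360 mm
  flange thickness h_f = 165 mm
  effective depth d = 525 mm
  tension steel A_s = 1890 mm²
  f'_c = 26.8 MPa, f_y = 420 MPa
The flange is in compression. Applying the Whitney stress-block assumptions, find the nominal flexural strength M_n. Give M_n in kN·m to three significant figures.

M_n ≈ 405 kN·m

Tension: T = A_s f_y = 1890 × 420 = 793800 N.
Try a within the flange: a = T/(0.85 f'_c b_f) = 793800/(0.85 × 26.8 × 1190) = 29.28 mm.
Since a = 29.28 ≤ h_f = 165 mm, the stress block lies entirely in the flange; analyse as a rectangular beam of width b_f.
M_n = T(d − a/2) = 793800 × (525 − 14.64) = 405.12 × 10⁶ N·mm.
M_n = 405.12 kN·m.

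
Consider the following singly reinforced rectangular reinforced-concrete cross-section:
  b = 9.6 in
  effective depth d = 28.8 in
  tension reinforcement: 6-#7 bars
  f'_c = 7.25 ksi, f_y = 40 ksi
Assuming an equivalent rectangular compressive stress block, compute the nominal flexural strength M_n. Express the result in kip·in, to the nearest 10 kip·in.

M_n ≈ 3970 kip·in

A_s = 6 × 0.6 = 3.6 in².
T = A_s f_y = 3.6 × 40 = 144 kips.
a = T/(0.85 f'_c b) = 144/(0.85 × 7.25 × 9.6) = 2.434 in.
M_n = T(d − a/2) = 144 × (28.8 − 1.217) = 3972.0 kip·in.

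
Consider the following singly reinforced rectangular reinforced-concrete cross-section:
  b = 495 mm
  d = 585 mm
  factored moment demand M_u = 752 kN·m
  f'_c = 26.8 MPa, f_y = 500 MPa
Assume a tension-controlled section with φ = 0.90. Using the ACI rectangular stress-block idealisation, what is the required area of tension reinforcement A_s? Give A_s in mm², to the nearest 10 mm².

A_s ≈ 3260 mm²

M_n = M_u/φ = 752/0.90 = 835.556 kN·m.
With M_n = 0.85 f'_c a b (d − a/2), solve the quadratic for a:
a = d − √(d² − 2M_n/(0.85 f'_c b)) = 585 − √(585² − 2 × 835.556×10⁶/(0.85 × 26.8 × 495)) = 144.52 mm.
A_s = 0.85 f'_c a b / f_y = 0.85 × 26.8 × 144.52 × 495 / 500 = 3259.2 mm².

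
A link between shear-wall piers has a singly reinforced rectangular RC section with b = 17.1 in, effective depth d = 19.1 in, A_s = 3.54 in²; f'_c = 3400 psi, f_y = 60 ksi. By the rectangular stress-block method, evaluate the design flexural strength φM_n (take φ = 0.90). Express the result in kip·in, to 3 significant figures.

φM_n ≈ 3240 kip·in

T = A_s f_y = 3.54 × 60 = 212.4 kips.
a = T/(0.85 f'_c b) = 212.4/(0.85 × 3.4 × 17.1) = 4.298 in.
M_n = T(d − a/2) = 212.4 × (19.1 − 2.149) = 3600.4 kip·in.
φM_n = 0.90 × 3600.4 = 3240.4 kip·in.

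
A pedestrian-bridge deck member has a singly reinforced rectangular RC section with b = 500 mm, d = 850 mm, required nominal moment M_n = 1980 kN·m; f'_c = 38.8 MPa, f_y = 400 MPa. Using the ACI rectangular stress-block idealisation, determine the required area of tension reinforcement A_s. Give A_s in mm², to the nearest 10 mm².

A_s ≈ 6410 mm²

With M_n = 0.85 f'_c a b (d − a/2), solve the quadratic for a:
a = d − √(d² − 2M_n/(0.85 f'_c b)) = 850 − √(850² − 2 × 1980×10⁶/(0.85 × 38.8 × 500)) = 155.48 mm.
A_s = 0.85 f'_c a b / f_y = 0.85 × 38.8 × 155.48 × 500 / 400 = 6409.7 mm².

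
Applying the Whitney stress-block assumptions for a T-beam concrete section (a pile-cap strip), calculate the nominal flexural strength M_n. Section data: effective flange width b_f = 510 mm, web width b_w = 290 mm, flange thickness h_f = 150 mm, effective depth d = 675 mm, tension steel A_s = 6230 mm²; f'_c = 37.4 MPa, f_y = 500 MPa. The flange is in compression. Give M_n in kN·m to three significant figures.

Tension: T = A_s f_y = 6230 × 500 = 3115000 N.
Try a within the flange: a = T/(0.85 f'_c b_f) = 3115000/(0.85 × 37.4 × 510) = 192.13 mm.
a = 192.13 > h_f = 150 mm: the block extends into the web. Split into flange-overhang and web parts.
C_f = 0.85 f'_c (b_f − b_w) h_f = 0.85 × 37.4 × (510 − 290) × 150 = 1049070 N.
Remaining web compression depth: a_w = (T − C_f)/(0.85 f'_c b_w) = (3115000 − 1049070)/(0.85 × 37.4 × 290) = 224.09 mm.
M_n = C_f(d − h_f/2) + (T − C_f)(d − a_w/2) = 1049070 × (675 − 75) + 2065930 × (675 − 112.045) = 629.44 + 1163.03 = 1792.47 × 10⁶ N·mm.
M_n = 1792.47 kN·m.

M_n ≈ 1790 kN·m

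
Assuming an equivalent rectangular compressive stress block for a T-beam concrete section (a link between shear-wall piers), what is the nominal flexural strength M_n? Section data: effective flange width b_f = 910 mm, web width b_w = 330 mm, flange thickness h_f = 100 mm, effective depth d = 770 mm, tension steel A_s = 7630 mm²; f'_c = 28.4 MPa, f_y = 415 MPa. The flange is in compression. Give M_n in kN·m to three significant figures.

Tension: T = A_s f_y = 7630 × 415 = 3166450 N.
Try a within the flange: a = T/(0.85 f'_c b_f) = 3166450/(0.85 × 28.4 × 910) = 144.14 mm.
a = 144.14 > h_f = 100 mm: the block extends into the web. Split into flange-overhang and web parts.
C_f = 0.85 f'_c (b_f − b_w) h_f = 0.85 × 28.4 × (910 − 330) × 100 = 1400120 N.
Remaining web compression depth: a_w = (T − C_f)/(0.85 f'_c b_w) = (3166450 − 1400120)/(0.85 × 28.4 × 330) = 221.73 mm.
M_n = C_f(d − h_f/2) + (T − C_f)(d − a_w/2) = 1400120 × (770 − 50) + 1766330 × (770 − 110.865) = 1008.09 + 1164.25 = 2172.34 × 10⁶ N·mm.
M_n = 2172.34 kN·m.

M_n ≈ 2170 kN·m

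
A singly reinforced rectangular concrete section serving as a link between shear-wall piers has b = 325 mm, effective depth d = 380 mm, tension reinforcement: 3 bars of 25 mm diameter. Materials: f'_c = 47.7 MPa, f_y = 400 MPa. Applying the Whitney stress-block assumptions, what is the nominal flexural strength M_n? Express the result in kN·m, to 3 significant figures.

A_s = 3 × 491 = 1473 mm².
T = A_s f_y = 1473 × 400 = 589200 N = 589.2 kN.
From C = T: a = T/(0.85 f'_c b) = 589200/(0.85 × 47.7 × 325) = 44.71 mm.
M_n = T(d − a/2) = 589.2 kN × (380 − 22.355) mm = 210.72 kN·m.

M_n ≈ 211 kN·m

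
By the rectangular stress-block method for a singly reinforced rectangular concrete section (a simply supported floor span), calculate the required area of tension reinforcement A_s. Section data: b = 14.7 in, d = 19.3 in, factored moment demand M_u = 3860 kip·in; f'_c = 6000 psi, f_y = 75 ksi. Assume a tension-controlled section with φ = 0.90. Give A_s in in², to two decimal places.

M_n = M_u/φ = 3860/0.90 = 4288.89 kip·in.
From M_n = 0.85 f'_c a b (d − a/2):
a = d − √(d² − 2M_n/(0.85 f'_c b)) = 19.3 − √(19.3² − 2 × 4288.89/(0.85 × 6 × 14.7)) = 3.235 in.
A_s = 0.85 f'_c a b / f_y = 0.85 × 6 × 3.235 × 14.7 / 75 = 3.234 in².

A_s ≈ 3.23 in²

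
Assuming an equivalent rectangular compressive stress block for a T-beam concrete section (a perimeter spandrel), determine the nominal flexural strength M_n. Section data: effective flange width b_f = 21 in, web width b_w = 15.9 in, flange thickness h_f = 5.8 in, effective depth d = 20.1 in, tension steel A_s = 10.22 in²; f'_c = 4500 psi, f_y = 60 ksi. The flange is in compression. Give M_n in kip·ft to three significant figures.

Tension: T = A_s f_y = 10.22 × 60 = 613.2 kips.
Try a within the flange: a = T/(0.85 f'_c b_f) = 613.2/(0.85 × 4.5 × 21) = 7.634 in.
a = 7.634 > h_f = 5.8 in: the block extends into the web. Split into flange-overhang and web parts.
C_f = 0.85 f'_c (b_f − b_w) h_f = 0.85 × 4.5 × (21 − 15.9) × 5.8 = 113.1 kips.
Remaining web compression depth: a_w = (T − C_f)/(0.85 f'_c b_w) = (613.2 − 113.1)/(0.85 × 4.5 × 15.9) = 8.223 in.
M_n = C_f(d − h_f/2) + (T − C_f)(d − a_w/2) = 113.1 × (20.1 − 2.9) + 500.1 × (20.1 − 4.1115) = 1945.3 + 7995.8 = 9941.1 kip·in.
M_n = 9941.1/12 = 828.43 kip·ft.

M_n ≈ 828 kip·ft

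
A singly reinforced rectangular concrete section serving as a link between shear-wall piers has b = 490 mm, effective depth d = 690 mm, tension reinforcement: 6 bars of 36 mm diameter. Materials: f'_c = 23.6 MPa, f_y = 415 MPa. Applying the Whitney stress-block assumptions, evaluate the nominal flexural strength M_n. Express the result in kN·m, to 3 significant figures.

A_s = 6 × 1018 = 6108 mm².
T = A_s f_y = 6108 × 415 = 2534820 N = 2534.82 kN.
From C = T: a = T/(0.85 f'_c b) = 2534820/(0.85 × 23.6 × 490) = 257.88 mm.
M_n = T(d − a/2) = 2534.82 kN × (690 − 128.94) mm = 1422.19 kN·m.

M_n ≈ 1420 kN·m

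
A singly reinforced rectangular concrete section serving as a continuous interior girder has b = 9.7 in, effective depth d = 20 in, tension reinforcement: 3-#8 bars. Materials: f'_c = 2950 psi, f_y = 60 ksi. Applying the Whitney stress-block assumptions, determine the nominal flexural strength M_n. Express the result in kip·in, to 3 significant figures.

A_s = 3 × 0.79 = 2.37 in².
T = A_s f_y = 2.37 × 60 = 142.2 kips.
a = T/(0.85 f'_c b) = 142.2/(0.85 × 2.95 × 9.7) = 5.846 in.
M_n = T(d − a/2) = 142.2 × (20 − 2.923) = 2428.3 kip·in.

M_n ≈ 2430 kip·in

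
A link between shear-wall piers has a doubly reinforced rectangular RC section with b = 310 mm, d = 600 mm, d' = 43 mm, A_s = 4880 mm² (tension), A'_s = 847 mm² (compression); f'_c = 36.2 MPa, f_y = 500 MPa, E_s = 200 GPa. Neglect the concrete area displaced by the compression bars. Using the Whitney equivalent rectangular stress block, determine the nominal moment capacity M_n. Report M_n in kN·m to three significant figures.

Assume both tension and compression steel yield.
Net tension couple steel: A_s − A'_s = 4033 mm².
a = (A_s − A'_s) f_y / (0.85 f'_c b) = 2016500/(0.85 × 36.2 × 310) = 211.40 mm.
c = a/β₁ = 211.40/0.791 = 267.26 mm; ε'_s = 0.003(c − d')/c = 0.0025 ≥ f_y/E_s = 0.0025, so compression steel does yield.
M_n = (A_s − A'_s) f_y (d − a/2) + A'_s f_y (d − d') = [2016500 × (600 − 105.7) + 423500 × (600 − 43)] × 10⁻⁶ = 996.76 + 235.89 = 1232.65 kN·m.

M_n ≈ 1230 kN·m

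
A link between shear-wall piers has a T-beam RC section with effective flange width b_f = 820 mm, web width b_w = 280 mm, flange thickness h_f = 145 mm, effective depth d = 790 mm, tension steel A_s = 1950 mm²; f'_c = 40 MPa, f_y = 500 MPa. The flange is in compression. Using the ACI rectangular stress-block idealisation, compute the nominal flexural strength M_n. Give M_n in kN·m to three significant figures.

M_n ≈ 753 kN·m

Tension: T = A_s f_y = 1950 × 500 = 975000 N.
Try a within the flange: a = T/(0.85 f'_c b_f) = 975000/(0.85 × 40 × 820) = 34.97 mm.
Since a = 34.97 ≤ h_f = 145 mm, the stress block lies entirely in the flange; analyse as a rectangular beam of width b_f.
M_n = T(d − a/2) = 975000 × (790 − 17.485) = 753.20 × 10⁶ N·mm.
M_n = 753.20 kN·m.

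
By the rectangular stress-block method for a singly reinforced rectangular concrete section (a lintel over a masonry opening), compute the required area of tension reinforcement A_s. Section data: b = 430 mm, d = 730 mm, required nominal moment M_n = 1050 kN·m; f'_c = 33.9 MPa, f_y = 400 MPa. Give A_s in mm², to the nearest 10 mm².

With M_n = 0.85 f'_c a b (d − a/2), solve the quadratic for a:
a = d − √(d² − 2M_n/(0.85 f'_c b)) = 730 − √(730² − 2 × 1050×10⁶/(0.85 × 33.9 × 430)) = 127.16 mm.
A_s = 0.85 f'_c a b / f_y = 0.85 × 33.9 × 127.16 × 430 / 400 = 3938.9 mm².

A_s ≈ 3940 mm²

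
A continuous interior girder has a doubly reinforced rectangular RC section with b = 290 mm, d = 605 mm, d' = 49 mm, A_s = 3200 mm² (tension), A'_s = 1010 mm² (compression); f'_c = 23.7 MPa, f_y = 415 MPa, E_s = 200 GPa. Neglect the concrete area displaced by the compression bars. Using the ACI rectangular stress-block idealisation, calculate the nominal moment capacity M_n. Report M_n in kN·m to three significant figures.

Assume both tension and compression steel yield.
Net tension couple steel: A_s − A'_s = 2190 mm².
a = (A_s − A'_s) f_y / (0.85 f'_c b) = 908850/(0.85 × 23.7 × 290) = 155.57 mm.
c = a/β₁ = 155.57/0.85 = 183.02 mm; ε'_s = 0.003(c − d')/c = 0.0022 ≥ f_y/E_s = 0.0021, so compression steel does yield.
M_n = (A_s − A'_s) f_y (d − a/2) + A'_s f_y (d − d') = [908850 × (605 − 77.785) + 419150 × (605 − 49)] × 10⁻⁶ = 479.16 + 233.05 = 712.21 kN·m.

M_n ≈ 712 kN·m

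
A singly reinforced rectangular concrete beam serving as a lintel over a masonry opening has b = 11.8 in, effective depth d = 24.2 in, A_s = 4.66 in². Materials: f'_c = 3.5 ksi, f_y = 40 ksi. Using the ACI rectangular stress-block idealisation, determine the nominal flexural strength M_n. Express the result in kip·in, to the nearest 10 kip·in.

T = A_s f_y = 4.66 × 40 = 186.4 kips.
a = T/(0.85 f'_c b) = 186.4/(0.85 × 3.5 × 11.8) = 5.310 in.
M_n = T(d − a/2) = 186.4 × (24.2 − 2.655) = 4016.0 kip·in.

M_n ≈ 4020 kip·in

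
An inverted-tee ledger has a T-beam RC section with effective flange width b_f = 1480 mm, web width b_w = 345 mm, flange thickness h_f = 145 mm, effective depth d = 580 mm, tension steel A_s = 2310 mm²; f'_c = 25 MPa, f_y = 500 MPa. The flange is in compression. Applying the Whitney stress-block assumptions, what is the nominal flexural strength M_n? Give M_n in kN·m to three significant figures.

M_n ≈ 649 kN·m

Tension: T = A_s f_y = 2310 × 500 = 1155000 N.
Try a within the flange: a = T/(0.85 f'_c b_f) = 1155000/(0.85 × 25 × 1480) = 36.72 mm.
Since a = 36.72 ≤ h_f = 145 mm, the stress block lies entirely in the flange; analyse as a rectangular beam of width b_f.
M_n = T(d − a/2) = 1155000 × (580 − 18.36) = 648.69 × 10⁶ N·mm.
M_n = 648.69 kN·m.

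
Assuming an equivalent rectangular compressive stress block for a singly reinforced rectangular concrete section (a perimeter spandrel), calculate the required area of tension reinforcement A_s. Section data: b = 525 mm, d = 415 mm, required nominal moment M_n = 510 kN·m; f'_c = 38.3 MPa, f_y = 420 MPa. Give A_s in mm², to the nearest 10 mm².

A_s ≈ 3240 mm²

With M_n = 0.85 f'_c a b (d − a/2), solve the quadratic for a:
a = d − √(d² − 2M_n/(0.85 f'_c b)) = 415 − √(415² − 2 × 510×10⁶/(0.85 × 38.3 × 525)) = 79.52 mm.
A_s = 0.85 f'_c a b / f_y = 0.85 × 38.3 × 79.52 × 525 / 420 = 3236.0 mm².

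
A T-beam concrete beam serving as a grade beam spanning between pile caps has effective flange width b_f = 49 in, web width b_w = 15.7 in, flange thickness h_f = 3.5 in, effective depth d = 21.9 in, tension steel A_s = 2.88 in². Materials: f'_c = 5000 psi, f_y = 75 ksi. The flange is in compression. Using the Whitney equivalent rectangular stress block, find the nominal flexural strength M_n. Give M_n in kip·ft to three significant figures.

Tension: T = A_s f_y = 2.88 × 75 = 216 kips.
Try a within the flange: a = T/(0.85 f'_c b_f) = 216/(0.85 × 5 × 49) = 1.037 in.
Since a = 1.037 ≤ h_f = 3.5 in, the stress block lies entirely in the flange; analyse as a rectangular beam of width b_f.
M_n = T(d − a/2) = 216 × (21.9 − 0.5185) = 4618.4 kip·in.
M_n = 4618.4/12 = 384.87 kip·ft.

M_n ≈ 385 kip·ft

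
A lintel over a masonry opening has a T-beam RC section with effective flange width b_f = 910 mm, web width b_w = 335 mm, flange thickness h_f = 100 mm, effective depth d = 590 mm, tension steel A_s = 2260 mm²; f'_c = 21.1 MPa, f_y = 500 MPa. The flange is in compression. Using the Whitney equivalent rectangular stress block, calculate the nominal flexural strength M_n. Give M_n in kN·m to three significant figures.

M_n ≈ 628 kN·m

Tension: T = A_s f_y = 2260 × 500 = 1130000 N.
Try a within the flange: a = T/(0.85 f'_c b_f) = 1130000/(0.85 × 21.1 × 910) = 69.24 mm.
Since a = 69.24 ≤ h_f = 100 mm, the stress block lies entirely in the flange; analyse as a rectangular beam of width b_f.
M_n = T(d − a/2) = 1130000 × (590 − 34.62) = 627.58 × 10⁶ N·mm.
M_n = 627.58 kN·m.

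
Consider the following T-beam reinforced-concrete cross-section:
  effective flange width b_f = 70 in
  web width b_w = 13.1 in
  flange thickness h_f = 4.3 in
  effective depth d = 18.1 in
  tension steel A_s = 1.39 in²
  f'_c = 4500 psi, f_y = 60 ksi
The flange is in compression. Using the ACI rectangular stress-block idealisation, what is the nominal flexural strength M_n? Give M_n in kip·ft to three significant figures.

M_n ≈ 125 kip·ft

Tension: T = A_s f_y = 1.39 × 60 = 83.4 kips.
Try a within the flange: a = T/(0.85 f'_c b_f) = 83.4/(0.85 × 4.5 × 70) = 0.311 in.
Since a = 0.311 ≤ h_f = 4.3 in, the stress block lies entirely in the flange; analyse as a rectangular beam of width b_f.
M_n = T(d − a/2) = 83.4 × (18.1 − 0.1555) = 1496.6 kip·in.
M_n = 1496.6/12 = 124.72 kip·ft.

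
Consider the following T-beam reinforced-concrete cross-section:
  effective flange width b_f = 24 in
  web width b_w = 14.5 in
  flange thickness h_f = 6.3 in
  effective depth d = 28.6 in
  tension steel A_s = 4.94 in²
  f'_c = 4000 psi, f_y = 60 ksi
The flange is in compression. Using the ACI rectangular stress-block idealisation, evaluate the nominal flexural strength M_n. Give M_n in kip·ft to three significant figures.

Tension: T = A_s f_y = 4.94 × 60 = 296.4 kips.
Try a within the flange: a = T/(0.85 f'_c b_f) = 296.4/(0.85 × 4 × 24) = 3.632 in.
Since a = 3.632 ≤ h_f = 6.3 in, the stress block lies entirely in the flange; analyse as a rectangular beam of width b_f.
M_n = T(d − a/2) = 296.4 × (28.6 − 1.816) = 7938.8 kip·in.
M_n = 7938.8/12 = 661.57 kip·ft.

M_n ≈ 662 kip·ft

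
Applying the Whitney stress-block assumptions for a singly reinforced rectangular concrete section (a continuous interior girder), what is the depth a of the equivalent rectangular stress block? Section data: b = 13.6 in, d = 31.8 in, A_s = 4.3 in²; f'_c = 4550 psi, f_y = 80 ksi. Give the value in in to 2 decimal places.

T = A_s f_y = 4.3 × 80 = 344 kips.
a = T/(0.85 f'_c b) = 344/(0.85 × 4.55 × 13.6) = 6.54 in.

a ≈ 6.54 in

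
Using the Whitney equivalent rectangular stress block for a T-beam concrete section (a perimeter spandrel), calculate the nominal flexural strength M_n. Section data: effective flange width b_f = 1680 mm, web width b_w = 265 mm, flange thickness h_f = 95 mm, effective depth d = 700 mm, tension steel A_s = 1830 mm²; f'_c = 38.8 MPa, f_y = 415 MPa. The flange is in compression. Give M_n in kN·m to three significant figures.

Tension: T = A_s f_y = 1830 × 415 = 759450 N.
Try a within the flange: a = T/(0.85 f'_c b_f) = 759450/(0.85 × 38.8 × 1680) = 13.71 mm.
Since a = 13.71 ≤ h_f = 95 mm, the stress block lies entirely in the flange; analyse as a rectangular beam of width b_f.
M_n = T(d − a/2) = 759450 × (700 − 6.855) = 526.41 × 10⁶ N·mm.
M_n = 526.41 kN·m.

M_n ≈ 526 kN·m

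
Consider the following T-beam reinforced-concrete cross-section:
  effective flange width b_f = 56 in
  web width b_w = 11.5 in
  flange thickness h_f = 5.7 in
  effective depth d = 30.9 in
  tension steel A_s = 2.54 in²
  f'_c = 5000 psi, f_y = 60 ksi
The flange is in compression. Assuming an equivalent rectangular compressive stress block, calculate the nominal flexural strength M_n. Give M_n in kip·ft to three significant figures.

Tension: T = A_s f_y = 2.54 × 60 = 152.4 kips.
Try a within the flange: a = T/(0.85 f'_c b_f) = 152.4/(0.85 × 5 × 56) = 0.640 in.
Since a = 0.640 ≤ h_f = 5.7 in, the stress block lies entirely in the flange; analyse as a rectangular beam of width b_f.
M_n = T(d − a/2) = 152.4 × (30.9 − 0.32) = 4660.4 kip·in.
M_n = 4660.4/12 = 388.37 kip·ft.

M_n ≈ 388 kip·ft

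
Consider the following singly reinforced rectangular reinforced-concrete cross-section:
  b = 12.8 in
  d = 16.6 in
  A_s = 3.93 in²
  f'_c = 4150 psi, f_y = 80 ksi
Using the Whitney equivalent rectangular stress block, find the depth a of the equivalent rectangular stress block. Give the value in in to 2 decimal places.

a ≈ 6.96 in

T = A_s f_y = 3.93 × 80 = 314.4 kips.
a = T/(0.85 f'_c b) = 314.4/(0.85 × 4.15 × 12.8) = 6.96 in.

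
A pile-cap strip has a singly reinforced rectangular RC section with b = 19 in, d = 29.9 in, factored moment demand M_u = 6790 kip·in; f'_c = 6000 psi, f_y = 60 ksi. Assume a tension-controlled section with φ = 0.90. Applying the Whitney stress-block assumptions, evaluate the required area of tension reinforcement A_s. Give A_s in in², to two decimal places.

A_s ≈ 4.41 in²

M_n = M_u/φ = 6790/0.90 = 7544.44 kip·in.
From M_n = 0.85 f'_c a b (d − a/2):
a = d − √(d² − 2M_n/(0.85 f'_c b)) = 29.9 − √(29.9² − 2 × 7544.44/(0.85 × 6 × 19)) = 2.728 in.
A_s = 0.85 f'_c a b / f_y = 0.85 × 6 × 2.728 × 19 / 60 = 4.406 in².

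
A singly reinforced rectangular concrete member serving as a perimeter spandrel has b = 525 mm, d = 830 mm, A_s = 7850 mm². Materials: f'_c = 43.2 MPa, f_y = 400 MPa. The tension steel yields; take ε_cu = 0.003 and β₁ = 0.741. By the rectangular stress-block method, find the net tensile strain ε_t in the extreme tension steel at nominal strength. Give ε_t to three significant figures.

a = A_s f_y/(0.85 f'_c b) = 162.88 mm.
β₁ = 0.741, so c = a/β₁ = 162.88/0.741 = 219.81 mm.
From the linear strain diagram with ε_cu = 0.003: ε_t = 0.003 (d − c)/c = 0.003 × (830 − 219.81)/219.81 = 0.00833.
Since ε_t ≥ 0.005, the section is tension-controlled.

ε_t ≈ 0.00833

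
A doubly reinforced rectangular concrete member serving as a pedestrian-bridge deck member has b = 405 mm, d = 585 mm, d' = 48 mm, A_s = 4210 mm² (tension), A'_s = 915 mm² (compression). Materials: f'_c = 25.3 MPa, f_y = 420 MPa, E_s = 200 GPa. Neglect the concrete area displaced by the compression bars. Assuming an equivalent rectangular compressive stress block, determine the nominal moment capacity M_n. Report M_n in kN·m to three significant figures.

M_n ≈ 906 kN·m

Assume both tension and compression steel yield.
Net tension couple steel: A_s − A'_s = 3295 mm².
a = (A_s − A'_s) f_y / (0.85 f'_c b) = 1383900/(0.85 × 25.3 × 405) = 158.90 mm.
c = a/β₁ = 158.90/0.85 = 186.94 mm; ε'_s = 0.003(c − d')/c = 0.0022 ≥ f_y/E_s = 0.0021, so compression steel does yield.
M_n = (A_s − A'_s) f_y (d − a/2) + A'_s f_y (d − d') = [1383900 × (585 − 79.45) + 384300 × (585 − 48)] × 10⁻⁶ = 699.63 + 206.37 = 906.00 kN·m.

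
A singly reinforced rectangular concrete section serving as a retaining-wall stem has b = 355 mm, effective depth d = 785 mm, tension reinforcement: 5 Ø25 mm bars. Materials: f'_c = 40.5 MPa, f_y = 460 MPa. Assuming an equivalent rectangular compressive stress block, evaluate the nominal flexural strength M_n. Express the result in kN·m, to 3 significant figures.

M_n ≈ 834 kN·m

A_s = 5 × 491 = 2455 mm².
T = A_s f_y = 2455 × 460 = 1129300 N = 1129.3 kN.
From C = T: a = T/(0.85 f'_c b) = 1129300/(0.85 × 40.5 × 355) = 92.41 mm.
M_n = T(d − a/2) = 1129.3 kN × (785 − 46.205) mm = 834.32 kN·m.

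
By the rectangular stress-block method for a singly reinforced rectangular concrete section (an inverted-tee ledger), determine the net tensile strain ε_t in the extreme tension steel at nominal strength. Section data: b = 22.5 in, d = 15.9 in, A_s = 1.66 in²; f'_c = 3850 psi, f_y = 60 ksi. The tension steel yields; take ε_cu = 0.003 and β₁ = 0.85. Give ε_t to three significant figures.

a = A_s f_y/(0.85 f'_c b) = 1.353 in.
β₁ = 0.85, so c = a/β₁ = 1.353/0.85 = 1.592 in.
From the linear strain diagram with ε_cu = 0.003: ε_t = 0.003 (d − c)/c = 0.003 × (15.9 − 1.592)/1.592 = 0.0270.
Since ε_t ≥ 0.005, the section is tension-controlled.

ε_t ≈ 0.0270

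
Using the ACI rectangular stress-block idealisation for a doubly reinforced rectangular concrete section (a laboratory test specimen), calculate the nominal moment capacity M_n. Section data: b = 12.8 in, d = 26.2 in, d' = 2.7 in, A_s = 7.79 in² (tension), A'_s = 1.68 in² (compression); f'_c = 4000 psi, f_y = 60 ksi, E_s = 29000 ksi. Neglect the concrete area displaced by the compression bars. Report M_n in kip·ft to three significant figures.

M_n ≈ 869 kip·ft

Assume both steels yield.
a = (A_s − A'_s) f_y/(0.85 f'_c b) = (7.79 − 1.68) × 60/(0.85 × 4 × 12.8) = 8.424 in.
c = a/β₁ = 8.424/0.85 = 9.911 in; ε'_s = 0.003(c − d')/c = 0.0022 ≥ ε_y = 0.0021, so the compression steel yields.
M_n = (A_s − A'_s) f_y (d − a/2) + A'_s f_y (d − d') = 366.6 × (26.2 − 4.212) + 100.8 × (26.2 − 2.7) = 8060.8 + 2368.8 = 10429.6 kip·in = 10429.6/12 = 869.13 kip·ft.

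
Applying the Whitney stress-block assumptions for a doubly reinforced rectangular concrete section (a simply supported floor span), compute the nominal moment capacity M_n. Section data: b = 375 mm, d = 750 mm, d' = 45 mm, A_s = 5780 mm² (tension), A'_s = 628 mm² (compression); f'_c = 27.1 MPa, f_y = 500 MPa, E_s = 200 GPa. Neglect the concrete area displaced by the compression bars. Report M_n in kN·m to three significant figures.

M_n ≈ 1770 kN·m

Assume both tension and compression steel yield.
Net tension couple steel: A_s − A'_s = 5152 mm².
a = (A_s − A'_s) f_y / (0.85 f'_c b) = 2576000/(0.85 × 27.1 × 375) = 298.21 mm.
c = a/β₁ = 298.21/0.85 = 350.84 mm; ε'_s = 0.003(c − d')/c = 0.0026 ≥ f_y/E_s = 0.0025, so compression steel does yield.
M_n = (A_s − A'_s) f_y (d − a/2) + A'_s f_y (d − d') = [2576000 × (750 − 149.105) + 314000 × (750 − 45)] × 10⁻⁶ = 1547.91 + 221.37 = 1769.28 kN·m.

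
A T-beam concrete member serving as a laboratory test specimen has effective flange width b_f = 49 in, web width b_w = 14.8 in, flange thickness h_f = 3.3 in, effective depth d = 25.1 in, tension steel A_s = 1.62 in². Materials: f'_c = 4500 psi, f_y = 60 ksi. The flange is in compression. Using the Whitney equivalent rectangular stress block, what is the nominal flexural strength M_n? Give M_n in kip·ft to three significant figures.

M_n ≈ 201 kip·ft

Tension: T = A_s f_y = 1.62 × 60 = 97.2 kips.
Try a within the flange: a = T/(0.85 f'_c b_f) = 97.2/(0.85 × 4.5 × 49) = 0.519 in.
Since a = 0.519 ≤ h_f = 3.3 in, the stress block lies entirely in the flange; analyse as a rectangular beam of width b_f.
M_n = T(d − a/2) = 97.2 × (25.1 − 0.2595) = 2414.5 kip·in.
M_n = 2414.5/12 = 201.21 kip·ft.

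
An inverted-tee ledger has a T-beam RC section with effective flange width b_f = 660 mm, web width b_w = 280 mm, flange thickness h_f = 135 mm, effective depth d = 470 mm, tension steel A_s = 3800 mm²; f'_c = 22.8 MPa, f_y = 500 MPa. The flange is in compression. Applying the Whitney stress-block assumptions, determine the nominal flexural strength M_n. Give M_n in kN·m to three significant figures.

Tension: T = A_s f_y = 3800 × 500 = 1900000 N.
Try a within the flange: a = T/(0.85 f'_c b_f) = 1900000/(0.85 × 22.8 × 660) = 148.54 mm.
a = 148.54 > h_f = 135 mm: the block extends into the web. Split into flange-overhang and web parts.
C_f = 0.85 f'_c (b_f − b_w) h_f = 0.85 × 22.8 × (660 − 280) × 135 = 994194 N.
Remaining web compression depth: a_w = (T − C_f)/(0.85 f'_c b_w) = (1900000 − 994194)/(0.85 × 22.8 × 280) = 166.93 mm.
M_n = C_f(d − h_f/2) + (T − C_f)(d − a_w/2) = 994194 × (470 − 67.5) + 905806 × (470 − 83.465) = 400.16 + 350.13 = 750.29 × 10⁶ N·mm.
M_n = 750.29 kN·m.

M_n ≈ 750 kN·m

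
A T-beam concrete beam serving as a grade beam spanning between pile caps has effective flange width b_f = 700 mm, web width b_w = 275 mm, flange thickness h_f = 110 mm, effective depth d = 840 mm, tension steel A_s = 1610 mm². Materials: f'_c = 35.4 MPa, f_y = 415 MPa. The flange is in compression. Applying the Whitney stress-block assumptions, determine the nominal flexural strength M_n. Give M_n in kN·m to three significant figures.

M_n ≈ 551 kN·m

Tension: T = A_s f_y = 1610 × 415 = 668150 N.
Try a within the flange: a = T/(0.85 f'_c b_f) = 668150/(0.85 × 35.4 × 700) = 31.72 mm.
Since a = 31.72 ≤ h_f = 110 mm, the stress block lies entirely in the flange; analyse as a rectangular beam of width b_f.
M_n = T(d − a/2) = 668150 × (840 − 15.86) = 550.65 × 10⁶ N·mm.
M_n = 550.65 kN·m.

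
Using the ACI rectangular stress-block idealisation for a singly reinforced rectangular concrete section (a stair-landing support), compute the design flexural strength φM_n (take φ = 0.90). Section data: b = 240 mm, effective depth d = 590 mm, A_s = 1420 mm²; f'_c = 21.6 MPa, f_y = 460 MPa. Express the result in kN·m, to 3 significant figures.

T = A_s f_y = 1420 × 460 = 653200 N = 653.2 kN.
From C = T: a = T/(0.85 f'_c b) = 653200/(0.85 × 21.6 × 240) = 148.24 mm.
M_n = T(d − a/2) = 653.2 kN × (590 − 74.12) mm = 336.97 kN·m.
φM_n = 0.90 × 336.97 = 303.27 kN·m.

φM_n ≈ 303 kN·m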